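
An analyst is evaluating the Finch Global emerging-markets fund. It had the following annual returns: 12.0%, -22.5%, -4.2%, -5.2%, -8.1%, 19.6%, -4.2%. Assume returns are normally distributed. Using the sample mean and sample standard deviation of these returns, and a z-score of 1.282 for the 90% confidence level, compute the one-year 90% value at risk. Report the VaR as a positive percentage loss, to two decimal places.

r̄ = (12 − 22.5 − 4.2 − 5.2 − 8.1 + 19.6 − 4.2) / 7 = -12.60 / 7 = -1.8000%
Sample σ = √[Σ(r − r̄)² / 6] = √[1139.6600 / 6] = √189.9433 = 13.7820%
VaR = −(r̄ − z·σ) = −(-1.8000 − 1.282 × 13.7820) = −(-19.4685) = 19.4685%

19.47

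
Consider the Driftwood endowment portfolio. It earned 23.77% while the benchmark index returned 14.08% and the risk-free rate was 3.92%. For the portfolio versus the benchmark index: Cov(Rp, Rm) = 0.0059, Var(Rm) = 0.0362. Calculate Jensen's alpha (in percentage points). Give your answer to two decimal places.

β = Cov / Var = 0.0059 / 0.0362 = 0.1630
E[R] = Rf + β(Rm − Rf) = 3.92% + 0.1630 × (14.08% − 3.92%) = 5.5761%
α = Rp − E[R] = 23.77% − 5.5761% = 18.1939

18.19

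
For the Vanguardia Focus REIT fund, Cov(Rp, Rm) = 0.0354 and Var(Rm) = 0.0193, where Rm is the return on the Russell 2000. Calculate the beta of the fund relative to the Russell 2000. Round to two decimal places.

β = Cov(Rp, Rm) / Var(Rm) = 0.0354 / 0.0193 = 1.8342

1.83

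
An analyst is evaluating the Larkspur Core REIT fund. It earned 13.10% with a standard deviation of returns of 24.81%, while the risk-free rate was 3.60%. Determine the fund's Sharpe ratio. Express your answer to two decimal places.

Sharpe = (Rp − Rf) / σp = (13.10% − 3.60%) / 24.81% = 9.50% / 24.81% = 0.3829

0.38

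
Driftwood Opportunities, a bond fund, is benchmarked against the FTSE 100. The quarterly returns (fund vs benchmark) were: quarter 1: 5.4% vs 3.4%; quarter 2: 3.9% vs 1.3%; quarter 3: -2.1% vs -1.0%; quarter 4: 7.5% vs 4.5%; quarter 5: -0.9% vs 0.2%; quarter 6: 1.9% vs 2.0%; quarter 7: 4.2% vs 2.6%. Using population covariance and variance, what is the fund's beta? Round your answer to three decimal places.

1.742

r̄p = 2.8429%,  r̄m = 1.8571%
Cov = Σ(rp − r̄p)(rm − r̄m) / 7 = 5.2661
Var(rm) = Σ(rm − r̄m)² / 7 = 3.0224
β = Cov / Var = 5.2661 / 3.0224 = 1.7424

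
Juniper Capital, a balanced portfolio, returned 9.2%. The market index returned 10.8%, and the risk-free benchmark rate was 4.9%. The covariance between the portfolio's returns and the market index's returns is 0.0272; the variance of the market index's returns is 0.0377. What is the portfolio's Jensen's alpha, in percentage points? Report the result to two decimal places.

β = Cov / Var = 0.0272 / 0.0377 = 0.7215
E[R] = Rf + β(Rm − Rf) = 4.9% + 0.7215 × (10.8% − 4.9%) = 9.1569%
α = Rp − E[R] = 9.2% − 9.1569% = 0.0431

0.04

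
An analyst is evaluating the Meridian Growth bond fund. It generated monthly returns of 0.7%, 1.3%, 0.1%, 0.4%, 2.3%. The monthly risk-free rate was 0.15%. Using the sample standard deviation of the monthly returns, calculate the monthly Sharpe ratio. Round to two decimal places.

0.93

μ = (0.7 + 1.3 + 0.1 + 0.4 + 2.3) / 5 = 0.9600%
Σ(r − μ)² = (0.7 − 0.9600)² + (1.3 − 0.9600)² + (0.1 − 0.9600)² + … = 3.0320
sample σ = √(3.0320 / 4) = √0.7580 = 0.8706%
Sharpe = (μ − rf) / σ = (0.9600 − 0.15) / 0.8706 = 0.8100 / 0.8706 = 0.9304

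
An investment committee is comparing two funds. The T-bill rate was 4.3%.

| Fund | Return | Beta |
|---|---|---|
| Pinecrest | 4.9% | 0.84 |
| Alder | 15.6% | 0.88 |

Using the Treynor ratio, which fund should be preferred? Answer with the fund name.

Pinecrest: Treynor = (4.9% − 4.3%) / 0.84 = 0.714
Alder: Treynor = (15.6% − 4.3%) / 0.88 = 12.841
Highest: Alder (12.841).

Alder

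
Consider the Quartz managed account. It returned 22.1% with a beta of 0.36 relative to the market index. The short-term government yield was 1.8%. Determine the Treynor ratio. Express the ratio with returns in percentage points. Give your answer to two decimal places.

56.39

Treynor = (Rp − Rf) / β = (22.1% − 1.8%) / 0.36 = 20.30 / 0.36 = 56.3889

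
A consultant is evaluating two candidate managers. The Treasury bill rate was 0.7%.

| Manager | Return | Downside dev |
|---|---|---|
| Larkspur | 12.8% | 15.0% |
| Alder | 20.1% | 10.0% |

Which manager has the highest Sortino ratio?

Larkspur: Sortino ratio = (12.8% − 0.7%) / 15.0% = 0.807
Alder: Sortino ratio = (20.1% − 0.7%) / 10.0% = 1.940
Highest: Alder (1.940).

Alder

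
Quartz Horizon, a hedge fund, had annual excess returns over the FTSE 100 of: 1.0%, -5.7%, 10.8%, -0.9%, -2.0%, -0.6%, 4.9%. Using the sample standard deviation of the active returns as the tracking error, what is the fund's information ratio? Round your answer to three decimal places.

0.201

Mean return r̄ = 7.50 / 7 = 1.0714%
Sample std dev = √[171.2743 / 6] = 5.3428%
IR = r̄ / tracking error = 1.0714 / 5.3428 = 0.2005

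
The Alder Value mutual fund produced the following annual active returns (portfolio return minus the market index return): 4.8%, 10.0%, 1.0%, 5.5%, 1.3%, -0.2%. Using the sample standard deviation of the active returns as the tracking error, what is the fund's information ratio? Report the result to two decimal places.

0.98

Mean return μ = 22.40 / 6 = 3.7333%
Σ(r − μ)² = (4.8 − 3.7333)² + (10 − 3.7333)² + (1 − 3.7333)² + … = 72.3933
sample σ = √(72.3933 / 5) = √14.4787 = 3.8051%
IR = μ / tracking error = 3.7333 / 3.8051 = 0.9811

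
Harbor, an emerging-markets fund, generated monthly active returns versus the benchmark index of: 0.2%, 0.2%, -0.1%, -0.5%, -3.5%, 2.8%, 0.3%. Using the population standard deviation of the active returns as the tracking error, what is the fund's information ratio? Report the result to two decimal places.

r̄ = (0.2 + 0.2 − 0.1 − 0.5 − 3.5 + 2.8 + 0.3) / 7 = -0.60 / 7 = -0.0857%
Σ(r − r̄)² = (0.2 − (-0.0857))² + (0.2 − (-0.0857))² + (-0.1 − (-0.0857))² + … = 20.4686
population σ = √(20.4686 / 7) = √2.9241 = 1.7100%
IR = r̄ / tracking error = -0.0857 / 1.7100 = -0.0501

-0.05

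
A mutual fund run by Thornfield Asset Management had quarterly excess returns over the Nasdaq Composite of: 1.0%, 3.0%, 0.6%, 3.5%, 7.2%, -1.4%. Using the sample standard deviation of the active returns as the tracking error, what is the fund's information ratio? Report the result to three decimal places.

0.779

Mean return r̄ = 13.90 / 6 = 2.3167%
Σ(r − r̄)² = 44.2083; sample σ = √(44.2083/5) = 2.9735%
IR = r̄ / tracking error = 2.3167 / 2.9735 = 0.7791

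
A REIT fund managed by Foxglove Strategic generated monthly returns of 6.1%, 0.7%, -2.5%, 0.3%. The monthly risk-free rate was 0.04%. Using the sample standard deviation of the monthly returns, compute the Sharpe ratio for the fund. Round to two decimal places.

0.31

r̄ = (6.1 + 0.7 − 2.5 + 0.3) / 4 = 4.60 / 4 = 1.1500%
Σ(r − r̄)² = (6.1 − 1.1500)² + (0.7 − 1.1500)² + … = 38.7500
sample σ = √(38.7500 / 3) = √12.9167 = 3.5940%
Sharpe = (r̄ − rf) / σ = (1.1500 − 0.04) / 3.5940 = 1.1100 / 3.5940 = 0.3088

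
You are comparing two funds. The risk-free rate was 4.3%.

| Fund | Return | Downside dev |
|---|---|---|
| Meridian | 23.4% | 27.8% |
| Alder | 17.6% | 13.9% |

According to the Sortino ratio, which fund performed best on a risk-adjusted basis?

Alder

Meridian: Sortino ratio = (23.4% − 4.3%) / 27.8% = 0.687
Alder: Sortino ratio = (17.6% − 4.3%) / 13.9% = 0.957
Highest: Alder (0.957).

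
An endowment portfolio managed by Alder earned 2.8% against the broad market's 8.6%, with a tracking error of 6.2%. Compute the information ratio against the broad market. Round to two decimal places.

IR = (Rp − Rb) / TE = (2.8% − 8.6%) / 6.2% = -5.80% / 6.2% = -0.9355

-0.94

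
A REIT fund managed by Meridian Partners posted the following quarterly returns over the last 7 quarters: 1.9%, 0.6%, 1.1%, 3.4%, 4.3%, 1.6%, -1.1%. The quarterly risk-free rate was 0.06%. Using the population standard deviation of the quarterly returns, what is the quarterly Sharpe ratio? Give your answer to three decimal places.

r̄ = (1.9 + 0.6 + 1.1 + 3.4 + 4.3 + 1.6 − 1.1) / 7 = 11.80 / 7 = 1.6857%
Σ(r − r̄)² = 19.1086; population σ = √(19.1086/7) = 1.6522%
Sharpe = (r̄ − rf) / σ = (1.6857 − 0.06) / 1.6522 = 1.6257 / 1.6522 = 0.9840

0.984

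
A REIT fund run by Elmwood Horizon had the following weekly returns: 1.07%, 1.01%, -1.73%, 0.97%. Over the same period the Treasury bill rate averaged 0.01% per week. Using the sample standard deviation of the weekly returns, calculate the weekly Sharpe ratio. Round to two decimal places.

μ = (1.07 + 1.01 − 1.73 + 0.97) / 4 = 1.320 / 4 = 0.3300%
Σ(r − μ)² = 5.6632; sample σ = √(5.6632/3) = 1.3739%
Sharpe = (μ − rf) / σ = (0.3300 − 0.01) / 1.3739 = 0.3200 / 1.3739 = 0.2329

0.23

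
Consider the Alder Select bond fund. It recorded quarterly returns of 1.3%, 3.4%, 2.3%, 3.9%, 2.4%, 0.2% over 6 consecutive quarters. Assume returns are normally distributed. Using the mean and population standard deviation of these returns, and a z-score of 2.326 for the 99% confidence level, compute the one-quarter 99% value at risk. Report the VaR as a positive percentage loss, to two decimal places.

0.63

μ = (1.3 + 3.4 + 2.3 + 3.9 + 2.4 + 0.2) / 6 = 2.2500%
Population σ = √[Σ(r − μ)² / 6] = √[9.1750 / 6] = √1.5292 = 1.2366%
VaR = −(μ − z·σ) = −(2.2500 − 2.326 × 1.2366) = −(-0.6263) = 0.6263%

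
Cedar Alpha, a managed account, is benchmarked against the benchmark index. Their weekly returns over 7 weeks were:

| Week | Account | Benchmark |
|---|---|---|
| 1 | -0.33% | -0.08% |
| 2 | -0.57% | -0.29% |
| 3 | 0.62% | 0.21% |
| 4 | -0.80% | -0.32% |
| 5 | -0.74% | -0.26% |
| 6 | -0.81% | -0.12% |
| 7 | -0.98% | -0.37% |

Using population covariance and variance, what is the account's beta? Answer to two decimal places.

r̄p = -0.5157%,  r̄m = -0.1757%
Cov = Σ(rp − r̄p)(rm − r̄m) / 7 = 0.0851
Var(rm) = Σ(rm − r̄m)² / 7 = 0.0343
β = Cov / Var = 0.0851 / 0.0343 = 2.4810

2.48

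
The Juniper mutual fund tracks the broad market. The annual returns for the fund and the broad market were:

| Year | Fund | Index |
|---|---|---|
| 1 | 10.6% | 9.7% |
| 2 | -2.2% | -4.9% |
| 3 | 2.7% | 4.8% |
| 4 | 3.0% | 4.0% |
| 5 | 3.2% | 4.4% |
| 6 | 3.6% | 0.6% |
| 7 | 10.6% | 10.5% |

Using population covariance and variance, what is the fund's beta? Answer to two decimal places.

0.81

r̄p = 4.5000%,  r̄m = 4.1571%
Cov = Σ(rp − r̄p)(rm − r̄m) / 7 = 19.3071
Var(rm) = Σ(rm − r̄m)² / 7 = 23.7339
β = Cov / Var = 19.3071 / 23.7339 = 0.8135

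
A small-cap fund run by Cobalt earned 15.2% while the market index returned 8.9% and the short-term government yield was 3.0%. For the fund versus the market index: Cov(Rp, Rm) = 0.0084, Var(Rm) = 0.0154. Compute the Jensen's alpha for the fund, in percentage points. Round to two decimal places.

β = Cov / Var = 0.0084 / 0.0154 = 0.5455
E[R] = Rf + β(Rm − Rf) = 3.0% + 0.5455 × (8.9% − 3.0%) = 6.2185%
α = Rp − E[R] = 15.2% − 6.2185% = 8.9815

8.98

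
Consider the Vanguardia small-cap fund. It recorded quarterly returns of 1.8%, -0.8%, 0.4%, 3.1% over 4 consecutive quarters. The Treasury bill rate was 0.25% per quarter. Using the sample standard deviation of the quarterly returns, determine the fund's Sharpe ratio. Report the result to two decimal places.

Mean return r̄ = 4.50 / 4 = 1.1250%
Σ(r − r̄)² = 8.5875; sample σ = √(8.5875/3) = 1.6919%
Sharpe = (r̄ − rf) / σ = (1.1250 − 0.25) / 1.6919 = 0.8750 / 1.6919 = 0.5172

0.52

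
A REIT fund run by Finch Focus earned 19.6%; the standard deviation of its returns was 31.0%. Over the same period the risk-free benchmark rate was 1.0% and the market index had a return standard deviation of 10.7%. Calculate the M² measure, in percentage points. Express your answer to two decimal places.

Sharpe = (Rp − Rf) / σp = (19.6% − 1.0%) / 31.0% = 0.6000
M² = Rf + Sharpe × σm = 1.0% + 0.6000 × 10.7% = 7.4200%

7.42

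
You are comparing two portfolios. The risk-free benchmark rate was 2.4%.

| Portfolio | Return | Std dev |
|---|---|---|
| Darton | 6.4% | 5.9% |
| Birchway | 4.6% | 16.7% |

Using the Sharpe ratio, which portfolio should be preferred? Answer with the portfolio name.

Darton: Sharpe ratio = (6.4% − 2.4%) / 5.9% = 0.678
Birchway: Sharpe ratio = (4.6% − 2.4%) / 16.7% = 0.132
Highest: Darton (0.678).

Darton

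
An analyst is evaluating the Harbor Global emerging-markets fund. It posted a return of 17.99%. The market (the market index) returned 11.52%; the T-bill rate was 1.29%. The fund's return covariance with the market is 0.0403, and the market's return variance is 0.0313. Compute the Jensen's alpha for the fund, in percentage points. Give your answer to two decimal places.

3.53

β = Cov / Var = 0.0403 / 0.0313 = 1.2875
E[R] = Rf + β(Rm − Rf) = 1.29% + 1.2875 × (11.52% − 1.29%) = 14.4611%
α = Rp − E[R] = 17.99% − 14.4611% = 3.5289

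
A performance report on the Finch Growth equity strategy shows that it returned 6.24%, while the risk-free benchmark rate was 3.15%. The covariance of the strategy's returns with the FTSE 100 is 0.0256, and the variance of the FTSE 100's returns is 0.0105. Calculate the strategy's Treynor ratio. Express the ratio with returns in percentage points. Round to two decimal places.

β = Cov / Var = 0.0256 / 0.0105 = 2.4381
Treynor = (Rp − Rf) / β = (6.24% − 3.15%) / 2.4381 = 3.09 / 2.4381 = 1.2674

1.27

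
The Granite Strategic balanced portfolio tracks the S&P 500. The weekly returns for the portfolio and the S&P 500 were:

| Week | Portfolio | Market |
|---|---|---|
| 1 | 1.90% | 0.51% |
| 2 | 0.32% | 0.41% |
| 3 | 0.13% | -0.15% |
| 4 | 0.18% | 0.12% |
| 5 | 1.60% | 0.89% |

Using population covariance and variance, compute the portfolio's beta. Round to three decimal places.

1.694

r̄p = 0.8260%,  r̄m = 0.3560%
Cov = Σ(rp − r̄p)(rm − r̄m) / 5 = 0.2112
Var(rm) = Σ(rm − r̄m)² / 5 = 0.1247
β = Cov / Var = 0.2112 / 0.1247 = 1.6937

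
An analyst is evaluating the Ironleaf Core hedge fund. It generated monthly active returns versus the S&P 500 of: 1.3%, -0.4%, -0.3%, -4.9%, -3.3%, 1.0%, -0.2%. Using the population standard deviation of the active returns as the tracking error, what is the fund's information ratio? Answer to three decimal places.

-0.460

Mean return r̄ = -6.80 / 7 = -0.9714%
Population σ = √[Σ(r − r̄)² / 7] = √[31.2743 / 7] = √4.4678 = 2.1137%
IR = r̄ / tracking error = -0.9714 / 2.1137 = -0.4596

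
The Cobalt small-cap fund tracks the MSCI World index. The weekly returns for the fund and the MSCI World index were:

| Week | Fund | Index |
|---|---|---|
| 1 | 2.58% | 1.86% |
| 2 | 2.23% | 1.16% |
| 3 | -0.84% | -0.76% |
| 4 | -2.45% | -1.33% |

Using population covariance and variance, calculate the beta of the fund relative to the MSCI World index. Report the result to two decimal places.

r̄p = 0.3800%,  r̄m = 0.2325%
Cov = Σ(rp − r̄p)(rm − r̄m) / 4 = 2.7323
Var(rm) = Σ(rm − r̄m)² / 4 = 1.7339
β = Cov / Var = 2.7323 / 1.7339 = 1.5758

1.58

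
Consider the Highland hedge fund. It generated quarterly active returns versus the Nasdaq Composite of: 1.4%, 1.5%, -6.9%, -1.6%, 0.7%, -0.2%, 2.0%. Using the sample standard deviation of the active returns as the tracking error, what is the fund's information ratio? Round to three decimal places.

-0.143

μ = (1.4 + 1.5 − 6.9 − 1.6 + 0.7 − 0.2 + 2) / 7 = -0.4429%
Σ(r − μ)² = 57.5371; sample σ = √(57.5371/6) = 3.0967%
IR = μ / tracking error = -0.4429 / 3.0967 = -0.1430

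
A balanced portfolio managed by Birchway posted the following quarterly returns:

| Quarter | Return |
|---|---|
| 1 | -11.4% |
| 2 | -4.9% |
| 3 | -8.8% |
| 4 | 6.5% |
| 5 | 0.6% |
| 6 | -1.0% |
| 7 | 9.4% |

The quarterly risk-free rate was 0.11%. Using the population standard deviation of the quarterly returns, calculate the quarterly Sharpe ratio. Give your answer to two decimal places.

μ = (-11.4 − 4.9 − 8.8 + 6.5 + 0.6 − 1 + 9.4) / 7 = -1.3714%
Population std dev = √[350.2143 / 7] = 7.0732%
Sharpe = (μ − rf) / σ = (-1.3714 − 0.11) / 7.0732 = -1.4814 / 7.0732 = -0.2094

-0.21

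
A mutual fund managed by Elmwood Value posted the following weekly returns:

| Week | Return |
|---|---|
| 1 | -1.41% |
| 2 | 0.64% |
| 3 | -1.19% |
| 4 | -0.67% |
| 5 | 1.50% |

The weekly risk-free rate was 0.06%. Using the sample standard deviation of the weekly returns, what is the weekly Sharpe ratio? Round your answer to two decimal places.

Mean return r̄ = -1.130 / 5 = -0.2260%
Sample σ = √[Σ(r − r̄)² / 4] = √[6.2573 / 4] = √1.5643 = 1.2507%
Sharpe = (r̄ − rf) / σ = (-0.2260 − 0.06) / 1.2507 = -0.2860 / 1.2507 = -0.2287

-0.23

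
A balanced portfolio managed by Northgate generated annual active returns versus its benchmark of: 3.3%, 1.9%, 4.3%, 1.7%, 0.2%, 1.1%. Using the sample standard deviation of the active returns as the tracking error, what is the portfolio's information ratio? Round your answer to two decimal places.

1.40

Mean return r̄ = 12.50 / 6 = 2.0833%
Sample std dev = √[11.0883 / 5] = 1.4892%
IR = r̄ / tracking error = 2.0833 / 1.4892 = 1.3989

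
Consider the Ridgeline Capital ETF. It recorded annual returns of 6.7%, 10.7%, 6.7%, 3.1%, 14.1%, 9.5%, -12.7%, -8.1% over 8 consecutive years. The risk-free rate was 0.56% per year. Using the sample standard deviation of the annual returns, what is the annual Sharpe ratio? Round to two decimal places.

0.34

r̄ = (6.7 + 10.7 + 6.7 + 3.1 + 14.1 + 9.5 − 12.7 − 8.1) / 8 = 30.00 / 8 = 3.7500%
Σ(r − r̄)² = (6.7 − 3.7500)² + (10.7 − 3.7500)² + … = 617.3400
σ = √[617.3400 / 7] = 9.3910%
Sharpe = (r̄ − rf) / σ = (3.7500 − 0.56) / 9.3910 = 3.1900 / 9.3910 = 0.3397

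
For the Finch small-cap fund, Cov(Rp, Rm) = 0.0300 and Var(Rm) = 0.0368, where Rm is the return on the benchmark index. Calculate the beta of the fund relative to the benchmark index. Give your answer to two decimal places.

β = Cov(Rp, Rm) / Var(Rm) = 0.0300 / 0.0368 = 0.8152

0.82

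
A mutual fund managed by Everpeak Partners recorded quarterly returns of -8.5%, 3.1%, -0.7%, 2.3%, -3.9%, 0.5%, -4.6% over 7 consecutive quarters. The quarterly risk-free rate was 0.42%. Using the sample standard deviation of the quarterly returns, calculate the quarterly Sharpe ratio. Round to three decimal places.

-0.505

μ = (-8.5 + 3.1 − 0.7 + 2.3 − 3.9 + 0.5 − 4.6) / 7 = -1.6857%
Sample σ = √[Σ(r − μ)² / 6] = √[104.3686 / 6] = √17.3948 = 4.1707%
Sharpe = (μ − rf) / σ = (-1.6857 − 0.42) / 4.1707 = -2.1057 / 4.1707 = -0.5049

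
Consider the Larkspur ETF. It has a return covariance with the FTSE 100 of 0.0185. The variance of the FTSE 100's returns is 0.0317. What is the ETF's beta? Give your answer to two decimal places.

0.58

β = Cov(Rp, Rm) / Var(Rm) = 0.0185 / 0.0317 = 0.5836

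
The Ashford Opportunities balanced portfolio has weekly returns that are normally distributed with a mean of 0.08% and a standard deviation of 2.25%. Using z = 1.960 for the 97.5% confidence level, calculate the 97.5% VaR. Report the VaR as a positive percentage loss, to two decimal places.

4.33

VaR (as % loss) = −(μ − z·σ) = −(0.08% − 1.960 × 2.25%) = −(-4.3300%) = 4.3300%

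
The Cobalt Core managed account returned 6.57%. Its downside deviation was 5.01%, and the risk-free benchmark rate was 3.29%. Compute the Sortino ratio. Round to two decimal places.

Sortino = (Rp − Rf) / σd = (6.57% − 3.29%) / 5.01% = 3.28% / 5.01% = 0.6547

0.65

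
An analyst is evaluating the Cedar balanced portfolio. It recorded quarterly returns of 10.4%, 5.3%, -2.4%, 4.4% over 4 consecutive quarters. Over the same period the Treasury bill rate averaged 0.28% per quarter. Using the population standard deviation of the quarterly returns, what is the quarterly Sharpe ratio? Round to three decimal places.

0.910

Mean return μ = 17.70 / 4 = 4.4250%
Σ(r − μ)² = 83.0475; population σ = √(83.0475/4) = 4.5565%
Sharpe = (μ − rf) / σ = (4.4250 − 0.28) / 4.5565 = 4.1450 / 4.5565 = 0.9097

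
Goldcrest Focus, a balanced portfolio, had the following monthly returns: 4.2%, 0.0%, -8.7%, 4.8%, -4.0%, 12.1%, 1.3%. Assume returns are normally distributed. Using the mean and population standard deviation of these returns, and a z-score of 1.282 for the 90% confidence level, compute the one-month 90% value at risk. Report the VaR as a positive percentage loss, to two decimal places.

Mean return μ = 9.70 / 7 = 1.3857%
Population σ = √[Σ(r − μ)² / 7] = √[267.0286 / 7] = √38.1469 = 6.1763%
VaR = −(μ − z·σ) = −(1.3857 − 1.282 × 6.1763) = −(-6.5323) = 6.5323%

6.53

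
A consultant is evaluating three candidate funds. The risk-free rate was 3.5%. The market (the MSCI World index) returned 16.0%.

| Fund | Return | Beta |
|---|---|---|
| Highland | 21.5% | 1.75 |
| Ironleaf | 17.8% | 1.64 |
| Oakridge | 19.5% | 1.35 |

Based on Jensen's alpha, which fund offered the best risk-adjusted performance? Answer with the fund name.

Oakridge

Highland: α = 21.5% − [3.5% + 1.75 × (16.0% − 3.5%)] = -3.875
Ironleaf: α = 17.8% − [3.5% + 1.64 × (16.0% − 3.5%)] = -6.200
Oakridge: α = 19.5% − [3.5% + 1.35 × (16.0% − 3.5%)] = -0.875
Highest: Oakridge (-0.875).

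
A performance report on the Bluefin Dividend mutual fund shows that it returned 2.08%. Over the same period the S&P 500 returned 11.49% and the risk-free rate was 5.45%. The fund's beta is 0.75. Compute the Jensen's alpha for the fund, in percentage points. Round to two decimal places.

CAPM expected return = Rf + β(Rm − Rf) = 5.45% + 0.75 × (11.49% − 5.45%) = 5.45 + 0.75 × 6.04 = 9.9800%
Jensen's α = Rp − E[R] = 2.08% − 9.9800% = -7.9000

-7.90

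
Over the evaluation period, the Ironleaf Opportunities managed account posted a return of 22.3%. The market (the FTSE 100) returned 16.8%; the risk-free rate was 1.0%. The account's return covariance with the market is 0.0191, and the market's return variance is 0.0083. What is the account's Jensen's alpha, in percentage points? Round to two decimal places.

-15.06

β = Cov / Var = 0.0191 / 0.0083 = 2.3012
E[R] = Rf + β(Rm − Rf) = 1.0% + 2.3012 × (16.8% − 1.0%) = 37.3590%
α = Rp − E[R] = 22.3% − 37.3590% = -15.0590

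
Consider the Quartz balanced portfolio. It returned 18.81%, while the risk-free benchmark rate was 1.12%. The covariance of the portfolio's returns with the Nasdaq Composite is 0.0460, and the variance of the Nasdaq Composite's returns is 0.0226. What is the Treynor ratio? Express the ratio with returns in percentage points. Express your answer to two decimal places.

β = Cov / Var = 0.0460 / 0.0226 = 2.0354
Treynor = (Rp − Rf) / β = (18.81% − 1.12%) / 2.0354 = 17.69 / 2.0354 = 8.6912

8.69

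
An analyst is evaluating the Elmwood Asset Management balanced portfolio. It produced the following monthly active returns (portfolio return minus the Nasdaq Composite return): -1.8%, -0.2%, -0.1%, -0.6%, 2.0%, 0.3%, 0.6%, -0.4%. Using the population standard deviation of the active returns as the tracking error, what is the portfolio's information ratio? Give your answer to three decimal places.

-0.025

r̄ = (-1.8 − 0.2 − 0.1 − 0.6 + 2 + 0.3 + 0.6 − 0.4) / 8 = -0.0250%
Σ(r − r̄)² = (-1.8 − (-0.0250))² + (-0.2 − (-0.0250))² + (-0.1 − (-0.0250))² + … = 8.2550
σ = √[8.2550 / 8] = 1.0158%
IR = r̄ / tracking error = -0.0250 / 1.0158 = -0.0246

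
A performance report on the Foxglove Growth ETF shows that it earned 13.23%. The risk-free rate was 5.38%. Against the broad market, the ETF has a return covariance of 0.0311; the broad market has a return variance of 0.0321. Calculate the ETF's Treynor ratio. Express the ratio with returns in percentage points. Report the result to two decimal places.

8.10

β = Cov / Var = 0.0311 / 0.0321 = 0.9688
Treynor = (Rp − Rf) / β = (13.23% − 5.38%) / 0.9688 = 7.85 / 0.9688 = 8.1028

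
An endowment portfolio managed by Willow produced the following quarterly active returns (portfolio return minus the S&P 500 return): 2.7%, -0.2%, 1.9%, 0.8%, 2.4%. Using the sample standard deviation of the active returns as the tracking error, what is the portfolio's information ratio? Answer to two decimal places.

r̄ = (2.7 − 0.2 + 1.9 + 0.8 + 2.4) / 5 = 1.5200%
Sample std dev = √[5.7880 / 4] = 1.2029%
IR = r̄ / tracking error = 1.5200 / 1.2029 = 1.2636

1.26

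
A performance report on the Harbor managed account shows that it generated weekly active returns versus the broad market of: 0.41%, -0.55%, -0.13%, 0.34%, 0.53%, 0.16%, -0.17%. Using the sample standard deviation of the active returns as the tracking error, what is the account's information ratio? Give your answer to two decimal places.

0.22

Mean return r̄ = 0.590 / 7 = 0.0843%
Σ(r − r̄)² = 0.8888; sample σ = √(0.8888/6) = 0.3849%
IR = r̄ / tracking error = 0.0843 / 0.3849 = 0.2190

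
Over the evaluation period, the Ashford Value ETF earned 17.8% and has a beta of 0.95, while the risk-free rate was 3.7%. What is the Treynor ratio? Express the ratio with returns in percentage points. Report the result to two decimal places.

Treynor = (Rp − Rf) / β = (17.8% − 3.7%) / 0.95 = 14.10 / 0.95 = 14.8421

14.84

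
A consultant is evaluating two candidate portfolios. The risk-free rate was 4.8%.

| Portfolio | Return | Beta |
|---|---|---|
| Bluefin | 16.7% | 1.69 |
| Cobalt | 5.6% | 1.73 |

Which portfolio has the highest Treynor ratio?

Bluefin: Treynor = (16.7% − 4.8%) / 1.69 = 7.041
Cobalt: Treynor = (5.6% − 4.8%) / 1.73 = 0.462
Highest: Bluefin (7.041).

Bluefin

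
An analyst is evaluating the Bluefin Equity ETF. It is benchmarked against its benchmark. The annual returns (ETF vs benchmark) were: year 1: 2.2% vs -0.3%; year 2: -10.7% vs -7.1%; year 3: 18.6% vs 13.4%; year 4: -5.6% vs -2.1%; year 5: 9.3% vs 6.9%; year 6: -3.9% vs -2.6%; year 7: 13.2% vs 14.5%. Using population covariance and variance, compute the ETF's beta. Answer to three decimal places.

r̄p = 3.3000%,  r̄m = 3.2429%
Cov = Σ(rp − r̄p)(rm − r̄m) / 7 = 75.3014
Var(rm) = Σ(rm − r̄m)² / 7 = 60.7824
β = Cov / Var = 75.3014 / 60.7824 = 1.2389

1.239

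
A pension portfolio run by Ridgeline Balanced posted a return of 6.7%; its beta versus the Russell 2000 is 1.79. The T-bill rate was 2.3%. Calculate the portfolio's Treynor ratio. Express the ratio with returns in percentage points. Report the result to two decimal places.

Treynor = (Rp − Rf) / β = (6.7% − 2.3%) / 1.79 = 4.40 / 1.79 = 2.4581

2.46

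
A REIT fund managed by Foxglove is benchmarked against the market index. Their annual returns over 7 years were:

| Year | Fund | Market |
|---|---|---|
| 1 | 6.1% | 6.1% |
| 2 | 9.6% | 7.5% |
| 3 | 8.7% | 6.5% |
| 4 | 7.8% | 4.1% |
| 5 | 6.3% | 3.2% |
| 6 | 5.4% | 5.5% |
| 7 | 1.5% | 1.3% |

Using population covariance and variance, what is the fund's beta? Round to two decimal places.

r̄p = 6.4857%,  r̄m = 4.8857%
Cov = Σ(rp − r̄p)(rm − r̄m) / 7 = 3.9627
Var(rm) = Σ(rm − r̄m)² / 7 = 3.9441
β = Cov / Var = 3.9627 / 3.9441 = 1.0047

1.00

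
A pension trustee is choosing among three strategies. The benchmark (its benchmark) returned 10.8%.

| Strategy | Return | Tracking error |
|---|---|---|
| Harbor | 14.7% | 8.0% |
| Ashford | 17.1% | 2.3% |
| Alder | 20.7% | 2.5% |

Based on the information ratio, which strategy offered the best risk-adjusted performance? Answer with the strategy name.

Alder

Harbor: IR = (14.7% − 10.8%) / 8.0% = 0.488
Ashford: IR = (17.1% − 10.8%) / 2.3% = 2.739
Alder: IR = (20.7% − 10.8%) / 2.5% = 3.960
Highest: Alder (3.960).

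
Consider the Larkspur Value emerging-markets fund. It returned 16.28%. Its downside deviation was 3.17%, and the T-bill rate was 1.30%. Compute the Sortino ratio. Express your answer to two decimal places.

Sortino = (Rp − Rf) / σd = (16.28% − 1.30%) / 3.17% = 14.98% / 3.17% = 4.7256

4.73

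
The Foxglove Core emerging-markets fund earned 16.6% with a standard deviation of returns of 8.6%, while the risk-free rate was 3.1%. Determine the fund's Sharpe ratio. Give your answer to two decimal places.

Sharpe = (Rp − Rf) / σp = (16.6% − 3.1%) / 8.6% = 13.50% / 8.6% = 1.5698

1.57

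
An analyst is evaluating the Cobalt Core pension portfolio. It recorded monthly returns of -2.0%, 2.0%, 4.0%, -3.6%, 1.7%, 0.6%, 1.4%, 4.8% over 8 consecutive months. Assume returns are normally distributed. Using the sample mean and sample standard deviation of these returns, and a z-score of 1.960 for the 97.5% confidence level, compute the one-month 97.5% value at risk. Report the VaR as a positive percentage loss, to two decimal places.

4.40

r̄ = (-2 + 2 + 4 − 3.6 + 1.7 + 0.6 + 1.4 + 4.8) / 8 = 8.90 / 8 = 1.1125%
Σ(r − r̄)² = (-2 − 1.1125)² + (2 − 1.1125)² + … = 55.3088
sample σ = √(55.3088 / 7) = √7.9013 = 2.8109%
VaR = −(r̄ − z·σ) = −(1.1125 − 1.960 × 2.8109) = −(-4.3969) = 4.3969%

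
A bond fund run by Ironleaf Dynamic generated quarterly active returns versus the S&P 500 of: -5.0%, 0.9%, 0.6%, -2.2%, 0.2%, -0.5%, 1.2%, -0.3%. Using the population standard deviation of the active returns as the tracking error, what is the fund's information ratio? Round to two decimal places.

-0.33

Mean return μ = -5.10 / 8 = -0.6375%
Population σ = √[Σ(r − μ)² / 8] = √[29.5788 / 8] = √3.6974 = 1.9229%
IR = μ / tracking error = -0.6375 / 1.9229 = -0.3315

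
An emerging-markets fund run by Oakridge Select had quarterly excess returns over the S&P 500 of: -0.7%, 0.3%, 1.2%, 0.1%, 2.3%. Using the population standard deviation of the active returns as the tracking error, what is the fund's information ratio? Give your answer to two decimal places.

0.62

r̄ = (-0.7 + 0.3 + 1.2 + 0.1 + 2.3) / 5 = 0.6400%
Population std dev = √[5.2720 / 5] = 1.0268%
IR = r̄ / tracking error = 0.6400 / 1.0268 = 0.6233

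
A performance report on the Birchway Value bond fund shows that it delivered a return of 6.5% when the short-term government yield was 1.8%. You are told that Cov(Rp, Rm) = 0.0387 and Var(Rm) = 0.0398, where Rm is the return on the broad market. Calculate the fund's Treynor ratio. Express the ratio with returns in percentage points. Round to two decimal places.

β = Cov / Var = 0.0387 / 0.0398 = 0.9724
Treynor = (Rp − Rf) / β = (6.5% − 1.8%) / 0.9724 = 4.70 / 0.9724 = 4.8334

4.83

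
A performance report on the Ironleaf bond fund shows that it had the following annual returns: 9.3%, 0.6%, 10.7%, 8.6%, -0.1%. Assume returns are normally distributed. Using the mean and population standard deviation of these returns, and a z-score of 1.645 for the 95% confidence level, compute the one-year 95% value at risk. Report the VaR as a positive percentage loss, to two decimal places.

1.75

μ = (9.3 + 0.6 + 10.7 + 8.6 − 0.1) / 5 = 5.8200%
Population std dev = √[105.9480 / 5] = 4.6032%
VaR = −(μ − z·σ) = −(5.8200 − 1.645 × 4.6032) = −(-1.7523) = 1.7523%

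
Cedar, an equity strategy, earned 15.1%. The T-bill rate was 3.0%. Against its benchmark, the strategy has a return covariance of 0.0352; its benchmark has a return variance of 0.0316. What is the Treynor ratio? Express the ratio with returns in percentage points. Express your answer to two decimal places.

β = Cov / Var = 0.0352 / 0.0316 = 1.1139
Treynor = (Rp − Rf) / β = (15.1% − 3.0%) / 1.1139 = 12.10 / 1.1139 = 10.8627

10.86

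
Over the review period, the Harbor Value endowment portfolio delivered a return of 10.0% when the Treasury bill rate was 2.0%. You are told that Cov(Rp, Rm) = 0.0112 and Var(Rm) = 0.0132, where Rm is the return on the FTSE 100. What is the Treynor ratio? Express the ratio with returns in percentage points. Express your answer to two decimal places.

β = Cov / Var = 0.0112 / 0.0132 = 0.8485
Treynor = (Rp − Rf) / β = (10.0% − 2.0%) / 0.8485 = 8.00 / 0.8485 = 9.4284

9.43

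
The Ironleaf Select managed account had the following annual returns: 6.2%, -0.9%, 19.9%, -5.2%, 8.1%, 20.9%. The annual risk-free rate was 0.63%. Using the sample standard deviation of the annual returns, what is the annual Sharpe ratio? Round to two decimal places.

μ = (6.2 − 0.9 + 19.9 − 5.2 + 8.1 + 20.9) / 6 = 8.1667%
Σ(r − μ)² = 564.5533; sample σ = √(564.5533/5) = 10.6259%
Sharpe = (μ − rf) / σ = (8.1667 − 0.63) / 10.6259 = 7.5367 / 10.6259 = 0.7093

0.71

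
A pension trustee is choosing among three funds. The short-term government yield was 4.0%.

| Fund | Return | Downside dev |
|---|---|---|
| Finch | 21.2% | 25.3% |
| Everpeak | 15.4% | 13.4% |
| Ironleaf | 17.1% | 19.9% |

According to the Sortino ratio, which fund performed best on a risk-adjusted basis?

Finch: Sortino ratio = (21.2% − 4.0%) / 25.3% = 0.680
Everpeak: Sortino ratio = (15.4% − 4.0%) / 13.4% = 0.851
Ironleaf: Sortino ratio = (17.1% − 4.0%) / 19.9% = 0.658
Highest: Everpeak (0.851).

Everpeak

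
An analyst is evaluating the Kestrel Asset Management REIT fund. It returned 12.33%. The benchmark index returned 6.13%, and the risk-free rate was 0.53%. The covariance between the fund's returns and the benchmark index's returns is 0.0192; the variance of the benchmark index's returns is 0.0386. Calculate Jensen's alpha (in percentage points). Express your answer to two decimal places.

β = Cov / Var = 0.0192 / 0.0386 = 0.4974
E[R] = Rf + β(Rm − Rf) = 0.53% + 0.4974 × (6.13% − 0.53%) = 3.3154%
α = Rp − E[R] = 12.33% − 3.3154% = 9.0146

9.01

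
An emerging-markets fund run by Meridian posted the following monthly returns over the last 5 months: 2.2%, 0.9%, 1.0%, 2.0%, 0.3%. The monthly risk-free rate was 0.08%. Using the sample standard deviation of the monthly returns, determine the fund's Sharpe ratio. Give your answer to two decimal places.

Mean return r̄ = 6.40 / 5 = 1.2800%
Sample σ = √[Σ(r − r̄)² / 4] = √[2.5480 / 4] = √0.6370 = 0.7981%
Sharpe = (r̄ − rf) / σ = (1.2800 − 0.08) / 0.7981 = 1.2000 / 0.7981 = 1.5036

1.50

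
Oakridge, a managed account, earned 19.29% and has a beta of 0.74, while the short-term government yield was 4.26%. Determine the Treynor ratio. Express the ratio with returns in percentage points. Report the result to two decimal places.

Treynor = (Rp − Rf) / β = (19.29% − 4.26%) / 0.74 = 15.03 / 0.74 = 20.3108

20.31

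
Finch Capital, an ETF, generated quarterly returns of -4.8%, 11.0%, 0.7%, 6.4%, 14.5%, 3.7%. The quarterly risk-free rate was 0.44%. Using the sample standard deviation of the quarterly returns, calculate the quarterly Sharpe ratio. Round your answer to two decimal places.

0.69

μ = (-4.8 + 11 + 0.7 + 6.4 + 14.5 + 3.7) / 6 = 5.2500%
Sample σ = √[Σ(r − μ)² / 5] = √[244.0550 / 5] = √48.8110 = 6.9865%
Sharpe = (μ − rf) / σ = (5.2500 − 0.44) / 6.9865 = 4.8100 / 6.9865 = 0.6885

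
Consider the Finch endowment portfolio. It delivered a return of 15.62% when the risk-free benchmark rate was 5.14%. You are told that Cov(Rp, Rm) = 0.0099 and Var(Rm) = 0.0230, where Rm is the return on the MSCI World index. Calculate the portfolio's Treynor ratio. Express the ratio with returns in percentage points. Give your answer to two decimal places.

24.35

β = Cov / Var = 0.0099 / 0.0230 = 0.4304
Treynor = (Rp − Rf) / β = (15.62% − 5.14%) / 0.4304 = 10.48 / 0.4304 = 24.3494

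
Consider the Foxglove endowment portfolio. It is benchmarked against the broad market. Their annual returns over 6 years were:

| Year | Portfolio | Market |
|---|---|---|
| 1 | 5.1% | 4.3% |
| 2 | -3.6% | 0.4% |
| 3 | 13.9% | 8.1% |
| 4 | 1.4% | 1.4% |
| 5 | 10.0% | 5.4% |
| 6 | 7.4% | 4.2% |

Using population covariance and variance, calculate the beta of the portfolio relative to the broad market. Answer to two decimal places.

r̄p = 5.7000%,  r̄m = 3.9667%
Cov = Σ(rp − r̄p)(rm − r̄m) / 6 = 14.0767
Var(rm) = Σ(rm − r̄m)² / 6 = 6.4356
β = Cov / Var = 14.0767 / 6.4356 = 2.1873

2.19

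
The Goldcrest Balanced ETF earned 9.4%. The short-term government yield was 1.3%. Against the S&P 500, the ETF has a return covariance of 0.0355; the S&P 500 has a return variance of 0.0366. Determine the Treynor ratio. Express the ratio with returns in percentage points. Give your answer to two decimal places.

β = Cov / Var = 0.0355 / 0.0366 = 0.9699
Treynor = (Rp − Rf) / β = (9.4% − 1.3%) / 0.9699 = 8.10 / 0.9699 = 8.3514

8.35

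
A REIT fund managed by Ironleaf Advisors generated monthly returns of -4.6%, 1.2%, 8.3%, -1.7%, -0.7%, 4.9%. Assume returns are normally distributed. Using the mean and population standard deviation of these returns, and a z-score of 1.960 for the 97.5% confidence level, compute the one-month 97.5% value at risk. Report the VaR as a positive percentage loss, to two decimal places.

Mean return r̄ = 7.40 / 6 = 1.2333%
Σ(r − r̄)² = (-4.6 − 1.2333)² + (1.2 − 1.2333)² + … = 109.7533
population σ = √(109.7533 / 6) = √18.2922 = 4.2769%
VaR = −(r̄ − z·σ) = −(1.2333 − 1.960 × 4.2769) = −(-7.1494) = 7.1494%

7.15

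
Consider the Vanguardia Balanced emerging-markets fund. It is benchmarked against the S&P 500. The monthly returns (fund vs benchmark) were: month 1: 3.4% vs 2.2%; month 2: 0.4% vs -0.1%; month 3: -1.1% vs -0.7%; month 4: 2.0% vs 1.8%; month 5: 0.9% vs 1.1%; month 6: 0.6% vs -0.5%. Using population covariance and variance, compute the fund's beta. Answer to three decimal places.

1.123

r̄p = 1.0333%,  r̄m = 0.6333%
Cov = Σ(rp − r̄p)(rm − r̄m) / 6 = 1.4289
Var(rm) = Σ(rm − r̄m)² / 6 = 1.2722
β = Cov / Var = 1.4289 / 1.2722 = 1.1232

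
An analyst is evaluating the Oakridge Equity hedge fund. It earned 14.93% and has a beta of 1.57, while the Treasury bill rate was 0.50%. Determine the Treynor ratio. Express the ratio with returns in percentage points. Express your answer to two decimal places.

9.19

Treynor = (Rp − Rf) / β = (14.93% − 0.50%) / 1.57 = 14.43 / 1.57 = 9.1911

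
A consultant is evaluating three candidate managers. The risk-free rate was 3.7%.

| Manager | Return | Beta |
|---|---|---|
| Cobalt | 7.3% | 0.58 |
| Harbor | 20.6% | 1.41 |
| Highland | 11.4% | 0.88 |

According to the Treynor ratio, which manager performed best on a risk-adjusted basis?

Cobalt: Treynor = (7.3% − 3.7%) / 0.58 = 6.207
Harbor: Treynor = (20.6% − 3.7%) / 1.41 = 11.986
Highland: Treynor = (11.4% − 3.7%) / 0.88 = 8.750
Highest: Harbor (11.986).

Harbor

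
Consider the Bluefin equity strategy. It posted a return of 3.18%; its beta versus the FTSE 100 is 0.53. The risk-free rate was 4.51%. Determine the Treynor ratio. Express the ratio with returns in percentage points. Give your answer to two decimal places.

-2.51

Treynor = (Rp − Rf) / β = (3.18% − 4.51%) / 0.53 = -1.33 / 0.53 = -2.5094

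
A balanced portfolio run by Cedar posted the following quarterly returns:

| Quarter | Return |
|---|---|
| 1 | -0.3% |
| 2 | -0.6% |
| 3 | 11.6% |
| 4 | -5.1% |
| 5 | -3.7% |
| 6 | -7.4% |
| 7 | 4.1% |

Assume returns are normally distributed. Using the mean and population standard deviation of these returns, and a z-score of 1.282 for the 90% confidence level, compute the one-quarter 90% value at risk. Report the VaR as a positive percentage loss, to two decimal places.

7.80

μ = (-0.3 − 0.6 + 11.6 − 5.1 − 3.7 − 7.4 + 4.1) / 7 = -1.40 / 7 = -0.2000%
Σ(r − μ)² = 246.0000; population σ = √(246.0000/7) = 5.9281%
VaR = −(μ − z·σ) = −(-0.2000 − 1.282 × 5.9281) = −(-7.7998) = 7.7998%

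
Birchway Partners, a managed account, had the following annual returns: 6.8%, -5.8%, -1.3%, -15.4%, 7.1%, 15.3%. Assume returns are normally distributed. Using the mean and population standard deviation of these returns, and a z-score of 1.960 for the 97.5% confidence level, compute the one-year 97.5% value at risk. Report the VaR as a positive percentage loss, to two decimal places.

μ = (6.8 − 5.8 − 1.3 − 15.4 + 7.1 + 15.3) / 6 = 1.1167%
Σ(r − μ)² = (6.8 − 1.1167)² + (-5.8 − 1.1167)² + (-1.3 − 1.1167)² + … = 595.7483
σ = √[595.7483 / 6] = 9.9645%
VaR = −(μ − z·σ) = −(1.1167 − 1.960 × 9.9645) = −(-18.4137) = 18.4137%

18.41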